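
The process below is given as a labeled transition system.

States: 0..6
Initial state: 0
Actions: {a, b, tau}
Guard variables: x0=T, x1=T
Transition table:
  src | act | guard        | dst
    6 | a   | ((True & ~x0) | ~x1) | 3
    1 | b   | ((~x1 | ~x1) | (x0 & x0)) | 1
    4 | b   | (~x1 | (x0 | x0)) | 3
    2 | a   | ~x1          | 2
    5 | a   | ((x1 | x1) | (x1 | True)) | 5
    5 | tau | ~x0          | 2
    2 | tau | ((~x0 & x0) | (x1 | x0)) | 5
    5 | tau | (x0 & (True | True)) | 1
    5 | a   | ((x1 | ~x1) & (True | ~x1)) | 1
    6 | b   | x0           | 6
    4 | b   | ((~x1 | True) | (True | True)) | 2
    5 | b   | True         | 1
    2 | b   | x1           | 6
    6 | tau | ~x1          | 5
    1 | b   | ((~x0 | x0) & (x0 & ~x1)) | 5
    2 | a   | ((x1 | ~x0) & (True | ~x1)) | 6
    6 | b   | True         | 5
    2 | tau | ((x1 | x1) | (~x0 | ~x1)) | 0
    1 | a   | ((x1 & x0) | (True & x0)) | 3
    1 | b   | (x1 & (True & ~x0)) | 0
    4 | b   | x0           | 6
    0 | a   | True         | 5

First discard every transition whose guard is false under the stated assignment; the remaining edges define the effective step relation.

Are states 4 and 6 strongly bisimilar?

Bisimulation quotient by refinement:
  round 0: {{0,1,2,3,4,5,6}}
  round 1: {{0},{1},{2,5},{3},{4,6}}
  round 2: {{0},{1},{2},{3},{4},{5},{6}}
Fixed point at round 3; 7 class(es).
[4]={4}  [6]={6}

Answer: NOT BISIMILAR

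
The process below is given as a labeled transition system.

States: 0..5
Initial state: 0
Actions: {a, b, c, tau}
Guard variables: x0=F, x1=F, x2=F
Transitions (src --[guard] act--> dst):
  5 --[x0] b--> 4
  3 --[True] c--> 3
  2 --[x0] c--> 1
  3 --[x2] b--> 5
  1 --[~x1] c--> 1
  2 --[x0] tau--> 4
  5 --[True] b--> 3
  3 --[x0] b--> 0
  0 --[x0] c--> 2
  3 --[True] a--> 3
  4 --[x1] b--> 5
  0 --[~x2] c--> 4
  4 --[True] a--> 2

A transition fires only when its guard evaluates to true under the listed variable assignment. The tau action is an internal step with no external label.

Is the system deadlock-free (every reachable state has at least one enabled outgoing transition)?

R = {0,2,4}
  0: c→4  [deg 1]
  2: ∅  [no exit]
  4: a→2  [deg 1]
witness 2: c·a

Answer: DEADLOCK at state 2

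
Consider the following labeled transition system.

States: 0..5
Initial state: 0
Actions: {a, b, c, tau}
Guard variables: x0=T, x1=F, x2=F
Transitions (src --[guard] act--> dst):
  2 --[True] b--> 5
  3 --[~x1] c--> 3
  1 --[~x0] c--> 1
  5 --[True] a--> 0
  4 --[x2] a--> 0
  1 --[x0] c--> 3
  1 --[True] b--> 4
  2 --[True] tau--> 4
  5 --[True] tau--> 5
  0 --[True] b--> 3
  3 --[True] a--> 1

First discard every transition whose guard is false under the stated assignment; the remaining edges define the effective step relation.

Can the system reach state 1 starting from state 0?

Guard filter leaves 9 enabled edge(s).
depth 0: {0}
depth 1: {3}  cumulative {0,3}
depth 2: {1}  cumulative {0,1,3}
depth 3: {4}  cumulative {0,1,3,4}
Reach set: {0,1,3,4}
Path to 1: b·a

Answer: REACHABLE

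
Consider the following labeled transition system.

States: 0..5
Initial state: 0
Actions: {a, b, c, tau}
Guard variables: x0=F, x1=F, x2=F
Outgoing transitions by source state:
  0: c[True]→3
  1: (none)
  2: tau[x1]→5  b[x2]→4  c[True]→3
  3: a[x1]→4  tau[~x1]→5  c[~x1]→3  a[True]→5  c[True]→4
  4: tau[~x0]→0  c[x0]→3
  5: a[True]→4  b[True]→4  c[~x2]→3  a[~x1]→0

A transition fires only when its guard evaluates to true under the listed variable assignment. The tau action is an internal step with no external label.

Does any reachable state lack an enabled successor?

Reachable = {0,3,4,5}
  0: c→3  [1 out]
  3: a→5  c→3  c→4  tau→5  [4 out]
  4: tau→0  [1 out]
  5: a→0  a→4  b→4  c→3  [4 out]

Answer: DEADLOCK-FREE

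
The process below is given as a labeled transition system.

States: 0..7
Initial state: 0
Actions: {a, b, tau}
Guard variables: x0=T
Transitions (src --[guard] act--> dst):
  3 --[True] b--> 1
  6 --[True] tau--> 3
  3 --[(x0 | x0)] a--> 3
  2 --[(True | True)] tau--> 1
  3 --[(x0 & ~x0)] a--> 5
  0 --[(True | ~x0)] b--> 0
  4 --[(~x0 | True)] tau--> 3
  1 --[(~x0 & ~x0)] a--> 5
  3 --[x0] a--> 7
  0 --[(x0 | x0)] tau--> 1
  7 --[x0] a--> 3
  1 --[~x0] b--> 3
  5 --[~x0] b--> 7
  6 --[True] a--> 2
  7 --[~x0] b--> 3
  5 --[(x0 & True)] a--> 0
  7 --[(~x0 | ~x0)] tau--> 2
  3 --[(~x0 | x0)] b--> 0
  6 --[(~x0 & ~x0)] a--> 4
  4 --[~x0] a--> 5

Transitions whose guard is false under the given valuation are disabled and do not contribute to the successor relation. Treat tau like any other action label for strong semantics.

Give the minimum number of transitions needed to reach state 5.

Answer: UNREACHABLE

Analysis:
BFS to 5:
  L0 = {0}
  L1 = {1}
5 never appears.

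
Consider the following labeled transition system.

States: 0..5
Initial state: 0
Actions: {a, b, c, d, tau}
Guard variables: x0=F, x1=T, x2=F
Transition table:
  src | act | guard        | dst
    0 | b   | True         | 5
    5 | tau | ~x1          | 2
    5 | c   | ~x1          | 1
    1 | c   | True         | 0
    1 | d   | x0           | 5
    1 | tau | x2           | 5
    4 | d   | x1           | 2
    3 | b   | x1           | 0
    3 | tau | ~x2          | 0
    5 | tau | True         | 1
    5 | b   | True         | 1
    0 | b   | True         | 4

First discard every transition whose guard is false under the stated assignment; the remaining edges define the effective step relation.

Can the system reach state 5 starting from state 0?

8 transition(s) survive guard evaluation.
L0 = {0}
L1 = {4,5}  cumulative {0,4,5}
L2 = {1,2}  cumulative {0,1,2,4,5}
Reachable = {0,1,2,4,5}
trace reaching 5: b

Answer: REACHABLE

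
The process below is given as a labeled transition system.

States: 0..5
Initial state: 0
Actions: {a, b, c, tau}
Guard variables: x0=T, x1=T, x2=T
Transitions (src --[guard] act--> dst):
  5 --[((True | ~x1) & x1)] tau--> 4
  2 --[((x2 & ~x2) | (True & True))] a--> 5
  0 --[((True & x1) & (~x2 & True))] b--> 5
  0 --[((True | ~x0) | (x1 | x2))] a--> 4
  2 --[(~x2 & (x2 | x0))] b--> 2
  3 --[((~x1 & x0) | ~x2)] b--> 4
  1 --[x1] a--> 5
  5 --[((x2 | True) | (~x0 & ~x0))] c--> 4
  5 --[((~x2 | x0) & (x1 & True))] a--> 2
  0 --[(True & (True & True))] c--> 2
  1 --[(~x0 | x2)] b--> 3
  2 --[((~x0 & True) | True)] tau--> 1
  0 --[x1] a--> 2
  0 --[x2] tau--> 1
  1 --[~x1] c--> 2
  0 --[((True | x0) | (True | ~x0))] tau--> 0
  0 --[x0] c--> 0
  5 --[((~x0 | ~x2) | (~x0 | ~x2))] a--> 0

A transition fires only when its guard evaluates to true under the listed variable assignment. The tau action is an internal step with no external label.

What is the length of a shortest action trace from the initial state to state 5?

Layered search for 5:
  Layer 0: {0}
  Layer 1: {1,2,4}
  Layer 2: {3,5}
5 enters at depth 2; path a·a

Answer: 2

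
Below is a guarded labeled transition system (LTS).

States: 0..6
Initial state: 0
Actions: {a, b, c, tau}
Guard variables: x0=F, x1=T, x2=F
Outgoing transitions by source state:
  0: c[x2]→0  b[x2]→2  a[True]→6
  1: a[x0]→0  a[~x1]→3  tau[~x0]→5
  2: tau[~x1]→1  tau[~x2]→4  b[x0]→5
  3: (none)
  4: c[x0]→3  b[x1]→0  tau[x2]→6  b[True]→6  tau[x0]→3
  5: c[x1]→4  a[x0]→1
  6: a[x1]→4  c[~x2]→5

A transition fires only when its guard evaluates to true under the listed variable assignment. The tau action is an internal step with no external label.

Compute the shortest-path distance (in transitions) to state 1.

Answer: UNREACHABLE

Trace:
BFS to 1:
  L0 = {0}
  L1 = {6}
  L2 = {4,5}
1 never appears.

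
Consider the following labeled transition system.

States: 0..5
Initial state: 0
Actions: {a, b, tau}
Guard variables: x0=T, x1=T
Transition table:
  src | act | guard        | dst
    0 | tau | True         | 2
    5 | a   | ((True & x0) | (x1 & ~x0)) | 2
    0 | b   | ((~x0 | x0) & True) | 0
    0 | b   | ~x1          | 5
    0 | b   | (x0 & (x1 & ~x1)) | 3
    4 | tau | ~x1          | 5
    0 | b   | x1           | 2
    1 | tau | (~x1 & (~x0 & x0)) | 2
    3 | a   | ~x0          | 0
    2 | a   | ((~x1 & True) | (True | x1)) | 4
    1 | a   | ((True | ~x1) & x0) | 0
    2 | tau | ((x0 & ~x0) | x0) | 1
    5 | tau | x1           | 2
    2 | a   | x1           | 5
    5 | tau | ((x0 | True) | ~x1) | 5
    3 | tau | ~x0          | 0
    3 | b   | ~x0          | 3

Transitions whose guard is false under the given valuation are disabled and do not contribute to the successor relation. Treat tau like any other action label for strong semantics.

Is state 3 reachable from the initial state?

Guard filter leaves 10 enabled edge(s).
L0 = {0}
L1 = {2}  total {0,2}
L2 = {1,4,5}  total {0,1,2,4,5}
Reach set: {0,1,2,4,5}

Answer: UNREACHABLE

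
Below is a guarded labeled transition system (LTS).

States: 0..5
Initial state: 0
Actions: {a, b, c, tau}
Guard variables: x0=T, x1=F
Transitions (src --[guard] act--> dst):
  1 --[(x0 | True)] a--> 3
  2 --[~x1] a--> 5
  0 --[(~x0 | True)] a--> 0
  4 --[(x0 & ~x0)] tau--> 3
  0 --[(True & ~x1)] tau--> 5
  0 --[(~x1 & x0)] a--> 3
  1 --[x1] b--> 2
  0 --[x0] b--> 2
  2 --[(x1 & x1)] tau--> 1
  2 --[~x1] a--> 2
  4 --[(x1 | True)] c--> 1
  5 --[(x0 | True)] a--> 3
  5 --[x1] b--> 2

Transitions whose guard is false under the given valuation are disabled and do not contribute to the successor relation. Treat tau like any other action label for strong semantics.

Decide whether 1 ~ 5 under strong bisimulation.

Answer: BISIMILAR

Trace:
Bisimulation quotient by refinement:
  P[0] = {{0,1,2,3,4,5}}
  P[1] = {{0},{1,2,5},{3},{4}}
  P[2] = {{0},{1,5},{2},{3},{4}}
Fixed point at round 3; 5 class(es).
[1]={1,5}  [5]={1,5}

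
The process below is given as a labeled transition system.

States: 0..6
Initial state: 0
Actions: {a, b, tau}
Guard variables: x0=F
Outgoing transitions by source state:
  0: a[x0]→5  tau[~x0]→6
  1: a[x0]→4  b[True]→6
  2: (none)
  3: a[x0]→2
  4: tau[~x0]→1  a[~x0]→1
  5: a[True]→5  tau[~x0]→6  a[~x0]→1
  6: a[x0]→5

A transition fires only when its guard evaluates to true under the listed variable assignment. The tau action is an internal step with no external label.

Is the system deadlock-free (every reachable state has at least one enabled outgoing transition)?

Reach set: {0,6}
  0: tau→6  [1 out]
  6: ∅  [no exit]
witness 6: tau

Answer: DEADLOCK at state 6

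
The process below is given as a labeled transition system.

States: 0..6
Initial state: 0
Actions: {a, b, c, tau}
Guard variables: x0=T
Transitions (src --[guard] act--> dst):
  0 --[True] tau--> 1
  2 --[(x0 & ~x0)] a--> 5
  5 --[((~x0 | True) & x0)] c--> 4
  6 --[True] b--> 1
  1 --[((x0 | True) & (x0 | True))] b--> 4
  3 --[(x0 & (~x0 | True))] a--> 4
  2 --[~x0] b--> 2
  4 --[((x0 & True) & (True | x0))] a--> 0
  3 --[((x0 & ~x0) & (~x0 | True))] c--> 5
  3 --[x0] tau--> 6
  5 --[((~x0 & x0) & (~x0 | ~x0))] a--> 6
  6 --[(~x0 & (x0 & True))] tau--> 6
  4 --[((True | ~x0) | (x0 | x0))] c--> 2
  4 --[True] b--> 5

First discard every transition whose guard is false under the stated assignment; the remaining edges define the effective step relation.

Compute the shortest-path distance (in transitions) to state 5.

Answer: 3

Trace:
Breadth-first toward 5:
  L0 = {0}
  L1 = {1}
  L2 = {4}
  L3 = {2,5}
first hit 5 at d=3 via tau·b·b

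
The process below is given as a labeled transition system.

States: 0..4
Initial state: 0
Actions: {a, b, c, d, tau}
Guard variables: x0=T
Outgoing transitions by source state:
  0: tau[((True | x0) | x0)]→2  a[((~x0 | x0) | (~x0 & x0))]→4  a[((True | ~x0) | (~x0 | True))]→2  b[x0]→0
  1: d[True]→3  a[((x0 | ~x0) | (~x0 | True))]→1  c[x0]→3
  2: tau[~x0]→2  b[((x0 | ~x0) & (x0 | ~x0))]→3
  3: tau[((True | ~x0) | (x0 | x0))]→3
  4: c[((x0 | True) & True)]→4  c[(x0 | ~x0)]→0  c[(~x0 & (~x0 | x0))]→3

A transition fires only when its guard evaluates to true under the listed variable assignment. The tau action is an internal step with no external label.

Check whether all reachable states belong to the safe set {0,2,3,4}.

Allowed set {0,2,3,4}
R = {0,2,3,4}
  0: ok
  2: ok
  3: ok
  4: ok

Answer: INVARIANT HOLDS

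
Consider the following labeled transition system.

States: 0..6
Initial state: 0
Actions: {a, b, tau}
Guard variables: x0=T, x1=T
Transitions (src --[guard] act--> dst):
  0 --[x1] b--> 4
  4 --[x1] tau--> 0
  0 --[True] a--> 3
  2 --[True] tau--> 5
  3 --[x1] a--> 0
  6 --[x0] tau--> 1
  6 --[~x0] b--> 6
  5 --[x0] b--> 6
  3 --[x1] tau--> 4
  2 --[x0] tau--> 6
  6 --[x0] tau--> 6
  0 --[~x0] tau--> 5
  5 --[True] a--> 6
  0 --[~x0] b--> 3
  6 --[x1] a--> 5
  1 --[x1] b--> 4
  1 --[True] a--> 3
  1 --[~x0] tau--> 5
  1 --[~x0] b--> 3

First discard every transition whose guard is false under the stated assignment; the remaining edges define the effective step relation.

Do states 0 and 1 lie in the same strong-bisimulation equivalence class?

Answer: BISIMILAR

Trace:
Refine partition for ~:
  round 0: {{0,1,2,3,4,5,6}}
  round 1: {{0,1,5},{2,4},{3,6}}
  round 2: {{0,1},{2},{3},{4},{5},{6}}
Fixed point at round 3; 6 class(es).
0∈{0,1}, 1∈{0,1}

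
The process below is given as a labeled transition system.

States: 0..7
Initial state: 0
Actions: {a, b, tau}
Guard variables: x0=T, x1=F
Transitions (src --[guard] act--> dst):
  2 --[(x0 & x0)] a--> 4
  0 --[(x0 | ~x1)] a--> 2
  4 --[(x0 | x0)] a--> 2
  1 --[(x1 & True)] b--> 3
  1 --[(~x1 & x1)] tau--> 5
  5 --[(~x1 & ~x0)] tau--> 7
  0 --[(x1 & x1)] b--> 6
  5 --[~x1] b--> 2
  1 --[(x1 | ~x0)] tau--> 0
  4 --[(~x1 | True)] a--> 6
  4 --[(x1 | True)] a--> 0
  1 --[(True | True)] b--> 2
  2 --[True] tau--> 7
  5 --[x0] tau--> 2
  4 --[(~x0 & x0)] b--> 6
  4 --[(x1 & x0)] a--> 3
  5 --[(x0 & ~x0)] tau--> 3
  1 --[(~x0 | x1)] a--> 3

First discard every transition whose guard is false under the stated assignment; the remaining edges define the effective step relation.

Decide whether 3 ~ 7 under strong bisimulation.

Answer: BISIMILAR

Analysis:
Refine partition for ~:
  π0 = {{0,1,2,3,4,5,6,7}}
  π1 = {{0,4},{1},{2},{3,6,7},{5}}
  π2 = {{0},{1},{2},{3,6,7},{4},{5}}
stable after 3 split(s): 6 block(s)
[3]={3,6,7}  [7]={3,6,7}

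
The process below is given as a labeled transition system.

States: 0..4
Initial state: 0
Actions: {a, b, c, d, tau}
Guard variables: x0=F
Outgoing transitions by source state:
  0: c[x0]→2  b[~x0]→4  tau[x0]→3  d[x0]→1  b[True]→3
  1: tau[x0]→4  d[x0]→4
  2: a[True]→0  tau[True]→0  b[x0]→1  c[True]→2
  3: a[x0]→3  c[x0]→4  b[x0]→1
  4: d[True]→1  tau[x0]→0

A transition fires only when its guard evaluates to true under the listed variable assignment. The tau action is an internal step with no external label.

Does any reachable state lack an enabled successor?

Reach set: {0,1,3,4}
  0: b→3  b→4  [2 out]
  1: ∅  [STUCK]
  3: ∅  [STUCK]
  4: d→1  [1 out]
Path to 1: b·d

Answer: DEADLOCK at state 1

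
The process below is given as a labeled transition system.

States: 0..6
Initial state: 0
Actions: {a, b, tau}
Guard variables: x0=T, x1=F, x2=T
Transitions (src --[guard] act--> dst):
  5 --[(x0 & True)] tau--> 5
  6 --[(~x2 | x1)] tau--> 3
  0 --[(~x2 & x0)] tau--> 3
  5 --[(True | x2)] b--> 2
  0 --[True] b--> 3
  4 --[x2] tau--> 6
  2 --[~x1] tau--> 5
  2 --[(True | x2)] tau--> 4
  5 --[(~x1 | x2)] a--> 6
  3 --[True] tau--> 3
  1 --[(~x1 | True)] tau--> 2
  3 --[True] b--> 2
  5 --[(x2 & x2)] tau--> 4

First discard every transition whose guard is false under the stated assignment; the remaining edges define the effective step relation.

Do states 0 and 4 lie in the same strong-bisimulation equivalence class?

Bisimulation quotient by refinement:
  π0 = {{0,1,2,3,4,5,6}}
  π1 = {{0},{1,2,4},{3},{5},{6}}
  π2 = {{0},{1},{2},{3},{4},{5},{6}}
stable after 3 split(s): 7 block(s)
0∈{0}, 4∈{4}

Answer: NOT BISIMILAR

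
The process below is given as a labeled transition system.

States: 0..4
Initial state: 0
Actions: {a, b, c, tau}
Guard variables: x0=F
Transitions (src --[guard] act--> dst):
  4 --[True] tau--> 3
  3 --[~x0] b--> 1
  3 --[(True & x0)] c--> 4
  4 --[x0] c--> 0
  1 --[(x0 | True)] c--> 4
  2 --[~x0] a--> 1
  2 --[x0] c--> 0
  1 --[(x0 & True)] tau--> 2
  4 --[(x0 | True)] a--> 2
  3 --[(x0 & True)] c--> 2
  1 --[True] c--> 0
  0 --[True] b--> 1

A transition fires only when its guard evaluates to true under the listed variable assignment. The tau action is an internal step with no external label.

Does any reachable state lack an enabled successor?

Reach set: {0,1,2,3,4}
  0: b→1  [1 exit(s)]
  1: c→0  c→4  [2 exit(s)]
  2: a→1  [1 exit(s)]
  3: b→1  [1 exit(s)]
  4: a→2  tau→3  [2 exit(s)]

Answer: DEADLOCK-FREE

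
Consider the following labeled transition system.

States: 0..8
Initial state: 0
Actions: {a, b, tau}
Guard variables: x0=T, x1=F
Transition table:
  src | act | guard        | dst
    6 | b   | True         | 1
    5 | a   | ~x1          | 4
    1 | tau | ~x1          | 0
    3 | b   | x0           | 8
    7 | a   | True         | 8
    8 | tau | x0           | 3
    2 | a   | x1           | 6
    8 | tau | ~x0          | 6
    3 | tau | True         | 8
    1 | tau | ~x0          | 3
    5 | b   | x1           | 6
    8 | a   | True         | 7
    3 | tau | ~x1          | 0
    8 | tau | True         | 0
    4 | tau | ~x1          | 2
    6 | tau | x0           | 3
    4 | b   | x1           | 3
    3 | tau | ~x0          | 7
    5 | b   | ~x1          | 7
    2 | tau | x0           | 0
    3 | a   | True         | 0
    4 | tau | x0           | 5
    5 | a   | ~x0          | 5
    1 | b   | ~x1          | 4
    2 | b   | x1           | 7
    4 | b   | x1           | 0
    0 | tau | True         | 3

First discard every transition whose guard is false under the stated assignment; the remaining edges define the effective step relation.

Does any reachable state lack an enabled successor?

R = {0,3,7,8}
  0: tau→3  [1 out]
  3: a→0  b→8  tau→0  tau→8  [4 out]
  7: a→8  [1 out]
  8: a→7  tau→0  tau→3  [3 out]

Answer: DEADLOCK-FREE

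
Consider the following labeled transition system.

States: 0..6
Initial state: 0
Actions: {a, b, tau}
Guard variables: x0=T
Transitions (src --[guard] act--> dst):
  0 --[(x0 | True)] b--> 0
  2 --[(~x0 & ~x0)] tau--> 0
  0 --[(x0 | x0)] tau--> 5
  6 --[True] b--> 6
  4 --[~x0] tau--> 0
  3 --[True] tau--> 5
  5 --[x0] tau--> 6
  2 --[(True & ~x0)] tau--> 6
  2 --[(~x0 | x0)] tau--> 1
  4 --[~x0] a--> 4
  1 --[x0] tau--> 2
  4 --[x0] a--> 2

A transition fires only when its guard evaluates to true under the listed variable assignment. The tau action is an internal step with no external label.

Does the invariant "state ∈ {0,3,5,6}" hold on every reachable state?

Answer: INVARIANT HOLDS

Working:
Inv-set: {0,3,5,6}
Reachable = {0,5,6}
  0: safe
  5: safe
  6: safe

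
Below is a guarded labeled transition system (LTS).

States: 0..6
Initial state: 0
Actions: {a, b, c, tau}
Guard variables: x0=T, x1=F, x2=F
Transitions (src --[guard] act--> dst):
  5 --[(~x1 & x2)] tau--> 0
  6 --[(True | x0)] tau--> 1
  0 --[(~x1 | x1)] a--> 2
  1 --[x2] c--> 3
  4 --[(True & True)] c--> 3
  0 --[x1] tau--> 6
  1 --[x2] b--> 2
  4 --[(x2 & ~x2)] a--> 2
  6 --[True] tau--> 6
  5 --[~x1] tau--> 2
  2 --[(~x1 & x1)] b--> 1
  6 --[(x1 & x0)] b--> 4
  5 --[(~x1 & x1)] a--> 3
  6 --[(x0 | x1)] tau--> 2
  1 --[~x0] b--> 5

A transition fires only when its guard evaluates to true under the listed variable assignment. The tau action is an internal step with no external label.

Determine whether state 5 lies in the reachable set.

Answer: UNREACHABLE

Analysis:
Guard filter leaves 6 enabled edge(s).
Layer 0: {0}
Layer 1: {2}  now seen {0,2}
Reach set: {0,2}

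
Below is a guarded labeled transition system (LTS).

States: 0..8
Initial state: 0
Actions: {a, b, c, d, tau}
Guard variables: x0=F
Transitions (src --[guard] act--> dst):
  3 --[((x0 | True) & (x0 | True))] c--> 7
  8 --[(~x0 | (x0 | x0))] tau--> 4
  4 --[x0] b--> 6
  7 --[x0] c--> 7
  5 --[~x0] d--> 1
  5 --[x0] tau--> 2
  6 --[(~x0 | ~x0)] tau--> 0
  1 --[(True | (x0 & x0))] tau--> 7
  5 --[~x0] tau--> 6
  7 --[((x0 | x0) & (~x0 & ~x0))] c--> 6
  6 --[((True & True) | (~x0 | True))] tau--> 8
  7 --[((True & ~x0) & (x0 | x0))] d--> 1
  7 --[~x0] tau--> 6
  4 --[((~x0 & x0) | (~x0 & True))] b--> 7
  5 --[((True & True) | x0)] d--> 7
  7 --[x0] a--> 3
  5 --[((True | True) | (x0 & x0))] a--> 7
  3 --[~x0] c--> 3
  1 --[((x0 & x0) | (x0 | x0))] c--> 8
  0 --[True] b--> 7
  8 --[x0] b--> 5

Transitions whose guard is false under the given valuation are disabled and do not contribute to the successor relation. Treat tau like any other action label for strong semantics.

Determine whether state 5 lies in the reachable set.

Answer: UNREACHABLE

Working:
After dropping false guards: 13 live edges.
Layer 0: {0}
Layer 1: {7}  total {0,7}
Layer 2: {6}  total {0,6,7}
Layer 3: {8}  total {0,6,7,8}
Layer 4: {4}  total {0,4,6,7,8}
Reachable = {0,4,6,7,8}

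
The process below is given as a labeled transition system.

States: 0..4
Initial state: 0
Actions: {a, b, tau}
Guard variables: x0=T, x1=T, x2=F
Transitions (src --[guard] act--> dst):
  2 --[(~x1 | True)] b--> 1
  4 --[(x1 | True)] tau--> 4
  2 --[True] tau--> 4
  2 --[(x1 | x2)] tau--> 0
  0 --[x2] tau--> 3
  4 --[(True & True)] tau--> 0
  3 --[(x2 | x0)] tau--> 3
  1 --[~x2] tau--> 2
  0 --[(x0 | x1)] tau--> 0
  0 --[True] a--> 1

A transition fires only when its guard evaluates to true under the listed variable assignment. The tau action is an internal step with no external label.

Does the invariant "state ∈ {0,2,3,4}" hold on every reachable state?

Answer: INVARIANT VIOLATED at state 1

Trace:
Safe = {0,2,3,4}
Reach set: {0,1,2,4}
  0: ✓
  1: VIOLATES
  2: ✓
  4: ✓
witness against invariant: a → 1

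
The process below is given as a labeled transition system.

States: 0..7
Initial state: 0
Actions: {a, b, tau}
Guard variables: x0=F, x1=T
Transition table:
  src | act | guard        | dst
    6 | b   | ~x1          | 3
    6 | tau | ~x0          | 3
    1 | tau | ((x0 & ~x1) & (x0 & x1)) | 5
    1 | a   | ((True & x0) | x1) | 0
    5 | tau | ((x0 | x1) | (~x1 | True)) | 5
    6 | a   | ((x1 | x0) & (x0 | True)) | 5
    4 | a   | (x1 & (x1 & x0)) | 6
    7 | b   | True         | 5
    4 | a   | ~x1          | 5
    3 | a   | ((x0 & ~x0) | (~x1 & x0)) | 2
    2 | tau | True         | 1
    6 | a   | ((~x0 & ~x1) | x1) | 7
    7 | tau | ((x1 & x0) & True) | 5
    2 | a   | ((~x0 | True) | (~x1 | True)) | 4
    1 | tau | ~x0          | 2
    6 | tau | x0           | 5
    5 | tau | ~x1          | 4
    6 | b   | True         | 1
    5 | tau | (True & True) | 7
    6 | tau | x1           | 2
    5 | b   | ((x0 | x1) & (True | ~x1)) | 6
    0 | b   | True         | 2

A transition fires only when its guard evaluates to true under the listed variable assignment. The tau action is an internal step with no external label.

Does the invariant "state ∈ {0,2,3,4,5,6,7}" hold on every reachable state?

Safe = {0,2,3,4,5,6,7}
Reach set: {0,1,2,4}
  0: safe
  1: ✗ unsafe
  2: safe
  4: safe
reach 1 via b·tau — violates

Answer: INVARIANT VIOLATED at state 1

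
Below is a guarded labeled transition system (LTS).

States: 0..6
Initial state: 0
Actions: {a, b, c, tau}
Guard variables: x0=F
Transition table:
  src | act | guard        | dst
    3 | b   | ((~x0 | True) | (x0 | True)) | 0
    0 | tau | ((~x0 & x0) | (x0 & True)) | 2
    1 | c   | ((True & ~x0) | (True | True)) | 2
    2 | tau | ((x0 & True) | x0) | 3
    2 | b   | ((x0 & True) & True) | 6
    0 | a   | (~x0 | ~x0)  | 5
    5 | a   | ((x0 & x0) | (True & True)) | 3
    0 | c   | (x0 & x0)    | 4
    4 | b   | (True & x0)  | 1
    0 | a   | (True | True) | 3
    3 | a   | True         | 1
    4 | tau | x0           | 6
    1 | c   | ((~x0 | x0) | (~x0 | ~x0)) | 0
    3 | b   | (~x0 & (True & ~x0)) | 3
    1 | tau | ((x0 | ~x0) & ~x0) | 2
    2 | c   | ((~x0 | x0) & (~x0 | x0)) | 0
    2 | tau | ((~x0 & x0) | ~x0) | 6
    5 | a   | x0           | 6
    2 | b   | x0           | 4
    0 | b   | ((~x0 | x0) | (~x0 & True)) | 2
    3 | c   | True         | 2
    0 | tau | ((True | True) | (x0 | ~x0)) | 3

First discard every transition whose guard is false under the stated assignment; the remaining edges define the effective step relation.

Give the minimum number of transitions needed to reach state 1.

Answer: 2

Trace:
Breadth-first toward 1:
  Layer 0: {0}
  Layer 1: {2,3,5}
  Layer 2: {1,6}
1 enters at depth 2; path a·a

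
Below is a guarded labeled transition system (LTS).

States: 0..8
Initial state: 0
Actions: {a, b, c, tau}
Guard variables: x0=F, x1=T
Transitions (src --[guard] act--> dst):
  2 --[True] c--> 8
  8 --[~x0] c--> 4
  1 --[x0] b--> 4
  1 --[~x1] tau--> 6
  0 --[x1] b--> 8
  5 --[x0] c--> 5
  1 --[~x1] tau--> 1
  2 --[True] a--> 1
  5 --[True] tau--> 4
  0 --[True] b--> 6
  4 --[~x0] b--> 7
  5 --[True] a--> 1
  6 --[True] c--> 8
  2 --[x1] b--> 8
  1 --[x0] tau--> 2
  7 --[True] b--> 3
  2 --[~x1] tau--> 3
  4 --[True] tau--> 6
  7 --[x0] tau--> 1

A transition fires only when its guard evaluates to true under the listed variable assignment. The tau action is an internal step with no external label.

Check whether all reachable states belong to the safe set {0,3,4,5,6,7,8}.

Answer: INVARIANT HOLDS

Working:
Allowed set {0,3,4,5,6,7,8}
Reach set: {0,3,4,6,7,8}
  0: ✓
  3: ✓
  4: ✓
  6: ✓
  7: ✓
  8: ✓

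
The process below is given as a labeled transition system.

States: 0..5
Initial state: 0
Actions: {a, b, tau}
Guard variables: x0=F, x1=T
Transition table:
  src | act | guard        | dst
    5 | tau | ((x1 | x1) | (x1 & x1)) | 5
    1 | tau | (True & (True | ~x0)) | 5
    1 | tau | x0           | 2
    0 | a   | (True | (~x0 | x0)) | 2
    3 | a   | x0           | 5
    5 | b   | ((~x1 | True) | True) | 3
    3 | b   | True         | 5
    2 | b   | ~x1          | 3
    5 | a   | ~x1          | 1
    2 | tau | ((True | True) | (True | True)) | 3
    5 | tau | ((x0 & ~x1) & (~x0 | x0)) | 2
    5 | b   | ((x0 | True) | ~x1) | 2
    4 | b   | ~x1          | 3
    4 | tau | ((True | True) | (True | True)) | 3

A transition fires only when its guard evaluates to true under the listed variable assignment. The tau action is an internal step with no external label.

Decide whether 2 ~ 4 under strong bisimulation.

Answer: BISIMILAR

Analysis:
Refine partition for ~:
  π0 = {{0,1,2,3,4,5}}
  π1 = {{0},{1,2,4},{3},{5}}
  π2 = {{0},{1},{2,4},{3},{5}}
stable after 3 split(s): 5 block(s)
2∈{2,4}, 4∈{2,4}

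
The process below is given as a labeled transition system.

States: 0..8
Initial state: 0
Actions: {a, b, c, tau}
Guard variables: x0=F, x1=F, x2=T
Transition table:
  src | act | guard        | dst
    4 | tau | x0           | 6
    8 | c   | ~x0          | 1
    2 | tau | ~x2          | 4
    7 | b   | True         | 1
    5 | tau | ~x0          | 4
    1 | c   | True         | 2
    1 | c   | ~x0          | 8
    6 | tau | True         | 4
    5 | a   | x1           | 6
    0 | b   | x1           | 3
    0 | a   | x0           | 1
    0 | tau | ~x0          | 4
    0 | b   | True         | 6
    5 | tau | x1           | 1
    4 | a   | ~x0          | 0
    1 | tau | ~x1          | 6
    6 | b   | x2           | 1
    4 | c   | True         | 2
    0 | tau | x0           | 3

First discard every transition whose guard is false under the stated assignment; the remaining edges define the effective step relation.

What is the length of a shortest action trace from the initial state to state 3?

Layered search for 3:
  depth 0: {0}
  depth 1: {4,6}
  depth 2: {1,2}
  depth 3: {8}
3 never appears.

Answer: UNREACHABLE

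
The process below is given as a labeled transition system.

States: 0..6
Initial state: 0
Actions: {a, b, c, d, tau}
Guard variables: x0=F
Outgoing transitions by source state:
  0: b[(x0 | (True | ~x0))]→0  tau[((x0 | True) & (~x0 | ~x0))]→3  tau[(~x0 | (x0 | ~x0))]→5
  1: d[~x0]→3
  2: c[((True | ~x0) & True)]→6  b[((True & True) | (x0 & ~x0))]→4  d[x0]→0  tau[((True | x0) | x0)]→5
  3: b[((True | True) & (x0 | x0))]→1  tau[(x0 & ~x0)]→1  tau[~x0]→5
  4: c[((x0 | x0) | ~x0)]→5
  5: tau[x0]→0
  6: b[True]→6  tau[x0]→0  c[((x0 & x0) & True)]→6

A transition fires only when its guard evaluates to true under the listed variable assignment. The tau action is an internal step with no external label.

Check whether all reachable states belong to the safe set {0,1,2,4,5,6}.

Allowed set {0,1,2,4,5,6}
R = {0,3,5}
  0: safe
  3: VIOLATES
  5: safe
witness against invariant: tau → 3

Answer: INVARIANT VIOLATED at state 3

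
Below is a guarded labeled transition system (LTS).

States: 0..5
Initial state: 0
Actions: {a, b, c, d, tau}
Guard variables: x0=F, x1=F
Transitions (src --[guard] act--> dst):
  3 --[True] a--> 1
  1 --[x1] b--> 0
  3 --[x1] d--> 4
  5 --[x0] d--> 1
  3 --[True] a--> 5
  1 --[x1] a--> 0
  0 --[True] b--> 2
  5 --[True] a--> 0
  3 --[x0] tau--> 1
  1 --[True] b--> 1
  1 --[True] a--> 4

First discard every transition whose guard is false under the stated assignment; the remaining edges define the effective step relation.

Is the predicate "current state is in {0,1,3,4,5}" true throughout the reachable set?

Inv-set: {0,1,3,4,5}
Reach set: {0,2}
  0: ok
  2: outside
counterexample path to 2: b

Answer: INVARIANT VIOLATED at state 2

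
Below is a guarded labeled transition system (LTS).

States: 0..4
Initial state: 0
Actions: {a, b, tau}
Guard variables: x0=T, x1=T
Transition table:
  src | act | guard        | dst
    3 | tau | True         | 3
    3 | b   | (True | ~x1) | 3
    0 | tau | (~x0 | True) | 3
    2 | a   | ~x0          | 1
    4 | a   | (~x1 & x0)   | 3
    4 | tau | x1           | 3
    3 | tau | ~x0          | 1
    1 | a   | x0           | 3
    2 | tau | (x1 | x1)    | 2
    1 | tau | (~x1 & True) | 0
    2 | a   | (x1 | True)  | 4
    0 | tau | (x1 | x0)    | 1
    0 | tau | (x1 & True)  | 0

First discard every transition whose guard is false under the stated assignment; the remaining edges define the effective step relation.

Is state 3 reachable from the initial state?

Answer: REACHABLE

Analysis:
9 transition(s) survive guard evaluation.
depth 0: {0}
depth 1: {1,3}  now seen {0,1,3}
R = {0,1,3}
witness 3: tau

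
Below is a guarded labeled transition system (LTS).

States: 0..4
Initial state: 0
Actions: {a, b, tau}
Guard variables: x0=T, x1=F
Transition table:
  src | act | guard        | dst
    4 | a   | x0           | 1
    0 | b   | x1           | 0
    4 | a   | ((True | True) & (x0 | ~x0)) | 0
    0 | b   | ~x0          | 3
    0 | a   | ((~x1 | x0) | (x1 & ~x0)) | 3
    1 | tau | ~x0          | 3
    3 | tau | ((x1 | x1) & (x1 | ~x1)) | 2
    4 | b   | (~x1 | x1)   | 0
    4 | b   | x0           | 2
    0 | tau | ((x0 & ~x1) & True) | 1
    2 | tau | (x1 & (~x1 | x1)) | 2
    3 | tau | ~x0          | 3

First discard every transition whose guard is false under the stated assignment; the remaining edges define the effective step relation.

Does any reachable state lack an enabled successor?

Answer: DEADLOCK at state 1

Analysis:
Reachable = {0,1,3}
  0: a→3  tau→1  [2 out]
  1: ∅  [deadlock]
  3: ∅  [deadlock]
trace reaching 1: tau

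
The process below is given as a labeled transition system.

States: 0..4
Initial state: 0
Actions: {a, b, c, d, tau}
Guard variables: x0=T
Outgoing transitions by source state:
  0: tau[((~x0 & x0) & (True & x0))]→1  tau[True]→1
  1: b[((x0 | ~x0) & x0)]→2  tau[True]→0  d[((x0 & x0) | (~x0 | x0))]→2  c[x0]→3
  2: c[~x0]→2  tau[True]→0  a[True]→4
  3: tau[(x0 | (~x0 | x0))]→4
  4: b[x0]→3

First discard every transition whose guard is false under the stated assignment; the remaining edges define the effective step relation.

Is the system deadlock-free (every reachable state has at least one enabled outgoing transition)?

R = {0,1,2,3,4}
  0: tau→1  [deg 1]
  1: b→2  c→3  d→2  tau→0  [deg 4]
  2: a→4  tau→0  [deg 2]
  3: tau→4  [deg 1]
  4: b→3  [deg 1]

Answer: DEADLOCK-FREE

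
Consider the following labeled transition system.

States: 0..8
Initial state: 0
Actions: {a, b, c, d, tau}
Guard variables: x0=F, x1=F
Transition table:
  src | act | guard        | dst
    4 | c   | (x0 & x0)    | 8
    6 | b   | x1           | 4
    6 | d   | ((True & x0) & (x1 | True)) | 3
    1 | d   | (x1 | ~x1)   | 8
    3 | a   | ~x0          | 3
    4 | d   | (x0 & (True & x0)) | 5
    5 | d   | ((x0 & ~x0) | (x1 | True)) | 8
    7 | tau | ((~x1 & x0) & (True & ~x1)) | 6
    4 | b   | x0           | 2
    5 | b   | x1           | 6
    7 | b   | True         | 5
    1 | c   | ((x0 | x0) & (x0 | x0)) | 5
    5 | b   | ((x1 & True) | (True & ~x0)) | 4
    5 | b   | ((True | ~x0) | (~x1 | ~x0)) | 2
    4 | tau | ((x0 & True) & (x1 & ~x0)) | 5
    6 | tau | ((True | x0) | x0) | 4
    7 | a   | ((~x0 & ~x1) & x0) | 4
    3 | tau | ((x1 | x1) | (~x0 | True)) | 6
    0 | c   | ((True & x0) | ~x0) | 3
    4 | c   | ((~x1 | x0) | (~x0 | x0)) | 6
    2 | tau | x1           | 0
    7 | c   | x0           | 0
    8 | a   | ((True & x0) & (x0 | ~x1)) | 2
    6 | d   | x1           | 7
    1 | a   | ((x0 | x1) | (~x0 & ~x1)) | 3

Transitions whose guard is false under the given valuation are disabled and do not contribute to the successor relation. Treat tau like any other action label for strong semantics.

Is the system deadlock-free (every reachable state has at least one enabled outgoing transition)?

Reach set: {0,3,4,6}
  0: c→3  [1 out]
  3: a→3  tau→6  [2 out]
  4: c→6  [1 out]
  6: tau→4  [1 out]

Answer: DEADLOCK-FREE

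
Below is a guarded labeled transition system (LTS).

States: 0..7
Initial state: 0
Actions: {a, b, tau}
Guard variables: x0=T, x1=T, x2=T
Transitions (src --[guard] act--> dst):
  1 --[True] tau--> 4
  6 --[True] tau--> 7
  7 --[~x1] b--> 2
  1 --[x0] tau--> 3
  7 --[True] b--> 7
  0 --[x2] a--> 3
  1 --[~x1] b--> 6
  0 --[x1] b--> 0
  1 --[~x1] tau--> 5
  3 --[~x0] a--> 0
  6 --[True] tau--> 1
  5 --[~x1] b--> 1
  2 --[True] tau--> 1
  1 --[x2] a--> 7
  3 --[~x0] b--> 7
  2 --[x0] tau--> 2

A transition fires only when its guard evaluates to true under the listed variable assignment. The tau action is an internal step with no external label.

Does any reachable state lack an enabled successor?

Reach set: {0,3}
  0: a→3  b→0  [2 exit(s)]
  3: ∅  [STUCK]
witness 3: a

Answer: DEADLOCK at state 3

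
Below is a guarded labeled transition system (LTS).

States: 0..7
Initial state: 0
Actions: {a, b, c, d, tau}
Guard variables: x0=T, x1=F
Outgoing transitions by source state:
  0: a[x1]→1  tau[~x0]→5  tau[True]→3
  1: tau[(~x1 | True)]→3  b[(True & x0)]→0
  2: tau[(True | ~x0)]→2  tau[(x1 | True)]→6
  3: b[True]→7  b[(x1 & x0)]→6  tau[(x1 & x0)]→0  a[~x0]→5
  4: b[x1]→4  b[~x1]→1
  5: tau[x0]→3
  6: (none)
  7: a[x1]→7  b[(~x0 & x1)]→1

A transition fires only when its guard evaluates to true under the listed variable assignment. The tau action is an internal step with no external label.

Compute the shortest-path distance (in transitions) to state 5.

Answer: UNREACHABLE

Trace:
BFS to 5:
  depth 0: {0}
  depth 1: {3}
  depth 2: {7}
5 never appears.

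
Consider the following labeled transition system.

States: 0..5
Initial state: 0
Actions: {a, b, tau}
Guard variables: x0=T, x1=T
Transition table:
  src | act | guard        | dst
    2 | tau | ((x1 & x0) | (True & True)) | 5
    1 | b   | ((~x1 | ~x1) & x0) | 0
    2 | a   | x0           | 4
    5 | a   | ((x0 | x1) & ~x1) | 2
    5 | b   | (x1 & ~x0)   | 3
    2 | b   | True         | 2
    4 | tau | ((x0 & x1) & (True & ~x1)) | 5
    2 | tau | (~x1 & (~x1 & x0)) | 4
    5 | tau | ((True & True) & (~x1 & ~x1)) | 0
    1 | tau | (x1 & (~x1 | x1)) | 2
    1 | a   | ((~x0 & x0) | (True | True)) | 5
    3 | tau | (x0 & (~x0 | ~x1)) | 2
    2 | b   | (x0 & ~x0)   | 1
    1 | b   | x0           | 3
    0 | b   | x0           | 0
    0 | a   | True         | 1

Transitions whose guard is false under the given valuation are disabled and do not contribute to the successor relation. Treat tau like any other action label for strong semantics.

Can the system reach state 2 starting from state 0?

8 transition(s) survive guard evaluation.
L0 = {0}
L1 = {1}  total {0,1}
L2 = {2,3,5}  total {0,1,2,3,5}
L3 = {4}  total {0,1,2,3,4,5}
Reach set: {0,1,2,3,4,5}
Path to 2: a·tau

Answer: REACHABLE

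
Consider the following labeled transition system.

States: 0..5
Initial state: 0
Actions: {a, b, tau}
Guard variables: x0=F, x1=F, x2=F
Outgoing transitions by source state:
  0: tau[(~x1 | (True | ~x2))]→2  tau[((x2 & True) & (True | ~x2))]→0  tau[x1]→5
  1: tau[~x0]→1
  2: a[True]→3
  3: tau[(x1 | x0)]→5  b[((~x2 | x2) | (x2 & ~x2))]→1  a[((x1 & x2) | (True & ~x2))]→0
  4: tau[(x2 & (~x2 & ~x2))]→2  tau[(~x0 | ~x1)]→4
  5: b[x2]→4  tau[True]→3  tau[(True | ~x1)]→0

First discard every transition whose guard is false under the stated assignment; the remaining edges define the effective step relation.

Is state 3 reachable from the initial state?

After dropping false guards: 8 live edges.
depth 0: {0}
depth 1: {2}  now seen {0,2}
depth 2: {3}  now seen {0,2,3}
depth 3: {1}  now seen {0,1,2,3}
Reachable = {0,1,2,3}
witness 3: tau·a

Answer: REACHABLE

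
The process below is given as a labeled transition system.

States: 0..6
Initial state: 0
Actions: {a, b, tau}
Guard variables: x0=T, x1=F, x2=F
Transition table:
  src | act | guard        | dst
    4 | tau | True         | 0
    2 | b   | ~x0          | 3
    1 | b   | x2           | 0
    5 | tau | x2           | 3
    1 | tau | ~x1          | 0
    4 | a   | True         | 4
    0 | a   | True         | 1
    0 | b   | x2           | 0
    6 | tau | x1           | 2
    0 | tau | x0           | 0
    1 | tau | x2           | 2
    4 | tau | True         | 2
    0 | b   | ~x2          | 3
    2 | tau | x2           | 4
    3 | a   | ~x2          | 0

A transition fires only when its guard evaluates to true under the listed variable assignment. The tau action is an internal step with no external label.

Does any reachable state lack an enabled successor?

Reach set: {0,1,3}
  0: a→1  b→3  tau→0  [deg 3]
  1: tau→0  [deg 1]
  3: a→0  [deg 1]

Answer: DEADLOCK-FREE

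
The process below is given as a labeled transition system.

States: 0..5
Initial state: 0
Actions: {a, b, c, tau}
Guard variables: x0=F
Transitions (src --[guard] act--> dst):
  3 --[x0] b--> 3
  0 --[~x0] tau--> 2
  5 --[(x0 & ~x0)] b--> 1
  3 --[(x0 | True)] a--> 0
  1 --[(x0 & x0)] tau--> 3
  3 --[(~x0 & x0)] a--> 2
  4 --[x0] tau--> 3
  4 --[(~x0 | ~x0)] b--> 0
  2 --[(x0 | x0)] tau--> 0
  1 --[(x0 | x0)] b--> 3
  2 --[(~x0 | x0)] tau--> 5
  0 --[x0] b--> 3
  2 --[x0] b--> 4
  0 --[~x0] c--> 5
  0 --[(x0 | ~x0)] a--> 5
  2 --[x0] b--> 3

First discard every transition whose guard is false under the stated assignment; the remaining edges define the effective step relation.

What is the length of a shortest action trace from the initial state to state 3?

BFS to 3:
  Layer 0: {0}
  Layer 1: {2,5}
3 never appears.

Answer: UNREACHABLE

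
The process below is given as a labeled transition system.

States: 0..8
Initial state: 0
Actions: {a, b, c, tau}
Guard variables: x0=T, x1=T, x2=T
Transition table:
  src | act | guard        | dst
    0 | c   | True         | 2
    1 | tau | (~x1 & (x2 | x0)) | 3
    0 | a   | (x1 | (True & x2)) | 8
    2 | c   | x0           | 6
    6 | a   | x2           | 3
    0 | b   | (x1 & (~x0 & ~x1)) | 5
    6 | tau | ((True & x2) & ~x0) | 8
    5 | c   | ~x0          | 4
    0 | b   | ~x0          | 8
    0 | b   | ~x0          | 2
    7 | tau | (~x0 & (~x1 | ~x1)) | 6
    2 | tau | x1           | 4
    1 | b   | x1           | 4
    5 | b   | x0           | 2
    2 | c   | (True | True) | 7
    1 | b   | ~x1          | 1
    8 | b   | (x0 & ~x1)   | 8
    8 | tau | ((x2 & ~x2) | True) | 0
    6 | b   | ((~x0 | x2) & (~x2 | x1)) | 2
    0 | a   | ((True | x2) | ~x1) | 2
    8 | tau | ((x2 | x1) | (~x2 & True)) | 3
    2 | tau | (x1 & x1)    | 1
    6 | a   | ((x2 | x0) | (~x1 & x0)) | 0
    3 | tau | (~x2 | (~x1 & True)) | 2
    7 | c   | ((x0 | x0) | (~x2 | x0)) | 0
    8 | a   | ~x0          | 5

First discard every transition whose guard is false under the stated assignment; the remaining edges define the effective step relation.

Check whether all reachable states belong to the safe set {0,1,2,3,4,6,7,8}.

Answer: INVARIANT HOLDS

Working:
Allowed set {0,1,2,3,4,6,7,8}
R = {0,1,2,3,4,6,7,8}
  0: safe
  1: safe
  2: safe
  3: safe
  4: safe
  6: safe
  7: safe
  8: safe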